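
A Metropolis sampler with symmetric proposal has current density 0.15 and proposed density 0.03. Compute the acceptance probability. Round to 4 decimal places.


For symmetric proposals, acceptance = min(1, pi(x*)/pi(x))
= min(1, 0.03/0.15)
= min(1, 0.2) = 0.2

0.2


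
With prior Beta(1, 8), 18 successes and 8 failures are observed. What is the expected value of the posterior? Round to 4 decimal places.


Posterior = Beta(19, 16)
E[theta] = alpha/(alpha+beta)
= 19/35 = 0.5429

0.5429


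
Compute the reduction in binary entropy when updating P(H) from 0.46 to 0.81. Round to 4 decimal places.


H_before = -p*log2(p) - (1-p)*log2(1-p) for p=0.46: 0.9954
H_after for p=0.81: 0.7015
Reduction = 0.9954 - 0.7015 = 0.2939

0.2939


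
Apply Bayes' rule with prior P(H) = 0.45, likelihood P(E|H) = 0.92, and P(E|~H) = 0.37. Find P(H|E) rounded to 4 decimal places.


Step 1: Compute marginal P(E) = P(E|H)P(H) + P(E|~H)P(~H)
= 0.92*0.45 + 0.37*0.55 = 0.6175
Step 2: P(H|E) = P(E|H)P(H)/P(E) = 0.414/0.6175
= 0.6704

0.6704


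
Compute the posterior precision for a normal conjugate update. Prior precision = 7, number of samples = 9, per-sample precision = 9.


tau_post = tau_0 + n * tau
= 7 + 9 * 9 = 88

88


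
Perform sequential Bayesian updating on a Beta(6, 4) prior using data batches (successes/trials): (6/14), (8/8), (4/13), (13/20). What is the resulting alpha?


Accumulate successes: 31
Posterior alpha = prior alpha + sum of successes
= 6 + 31 = 37

37


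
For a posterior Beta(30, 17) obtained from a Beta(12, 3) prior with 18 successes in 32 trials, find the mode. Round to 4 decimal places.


Mode = (alpha - 1) / (alpha + beta - 2)
= 29 / 45
= 0.6444

0.6444


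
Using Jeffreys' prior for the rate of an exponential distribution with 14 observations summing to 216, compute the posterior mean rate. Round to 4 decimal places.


Jeffreys' prior leads to posterior Gamma(14, 216).
Mean = 14/216 = 0.0648

0.0648


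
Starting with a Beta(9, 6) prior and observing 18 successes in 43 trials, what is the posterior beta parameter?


Posterior beta = prior beta + failures
Failures = 43 - 18 = 25
beta_post = 6 + 25 = 31

31


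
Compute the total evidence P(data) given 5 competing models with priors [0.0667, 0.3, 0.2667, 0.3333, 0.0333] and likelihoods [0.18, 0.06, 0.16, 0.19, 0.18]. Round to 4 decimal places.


Marginal likelihood = sum P(model_i) * P(data|model_i)
Model 1: 0.0667 * 0.18 = 0.012
Model 2: 0.3 * 0.06 = 0.018
Model 3: 0.2667 * 0.16 = 0.0427
Model 4: 0.3333 * 0.19 = 0.0633
Model 5: 0.0333 * 0.18 = 0.006
Total = 0.142

0.142


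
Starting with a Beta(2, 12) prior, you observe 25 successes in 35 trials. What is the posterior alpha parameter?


For a Beta-Binomial conjugate model:
Posterior alpha = prior alpha + number of successes
= 2 + 25 = 27

27


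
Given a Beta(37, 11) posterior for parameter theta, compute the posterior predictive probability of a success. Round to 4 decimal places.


For a Beta-Bernoulli model, the predictive probability is the mean:
P(success) = 37/(37+11) = 37/48 = 0.7708

0.7708


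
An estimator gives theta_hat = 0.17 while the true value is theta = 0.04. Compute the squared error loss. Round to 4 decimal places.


The squared error loss is (theta_hat - theta)^2
= (0.17 - 0.04)^2
= (0.13)^2 = 0.0169

0.0169


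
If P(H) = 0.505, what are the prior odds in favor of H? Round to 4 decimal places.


Prior odds = P(H) / (1 - P(H))
= 0.505 / 0.495
= 1.0202

1.0202


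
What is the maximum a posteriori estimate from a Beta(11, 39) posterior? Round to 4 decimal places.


The MAP estimate equals the mode of the distribution.
Mode of Beta(a,b) = (a-1)/(a+b-2)
= 10/48
= 0.2083

0.2083


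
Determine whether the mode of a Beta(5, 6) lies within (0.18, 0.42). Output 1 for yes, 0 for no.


First find the mode: (a-1)/(a+b-2) = 0.4444
Is 0.4444 in (0.18, 0.42)? 0

0


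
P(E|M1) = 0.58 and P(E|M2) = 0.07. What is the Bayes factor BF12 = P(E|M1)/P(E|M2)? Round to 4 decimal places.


Bayes factor BF12 = P(E|M1) / P(E|M2)
= 0.58 / 0.07
= 8.2857

8.2857


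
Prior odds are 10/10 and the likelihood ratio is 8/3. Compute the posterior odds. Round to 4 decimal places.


Posterior odds = prior odds * likelihood ratio
= (10/10) * (8/3)
= 80 / 30
= 2.6667

2.6667


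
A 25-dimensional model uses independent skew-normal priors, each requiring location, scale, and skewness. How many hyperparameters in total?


Per parameter: 3 (location, scale, and skewness).
Total = 25 * 3 = 75

75


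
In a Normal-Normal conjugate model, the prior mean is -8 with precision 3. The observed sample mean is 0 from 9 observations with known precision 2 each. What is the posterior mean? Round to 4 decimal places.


Posterior precision = tau0 + n*tau = 3 + 9*2 = 21
Posterior mean = (tau0*mu0 + n*tau*xbar) / posterior_precision
= (3*-8 + 9*2*0) / 21
= -24 / 21 = -1.1429

-1.1429


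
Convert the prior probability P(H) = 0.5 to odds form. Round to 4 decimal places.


P(not H) = 1 - 0.5 = 0.5
Odds = 0.5 / 0.5 = 1.0

1.0


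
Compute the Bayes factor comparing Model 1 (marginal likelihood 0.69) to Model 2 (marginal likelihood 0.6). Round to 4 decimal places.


BF12 = marginal likelihood of M1 / marginal likelihood of M2
= 0.69/0.6
= 1.15

1.15


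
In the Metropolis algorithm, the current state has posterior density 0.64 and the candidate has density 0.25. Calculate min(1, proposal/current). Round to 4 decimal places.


Ratio = 0.25/0.64 = 0.3906
Acceptance probability = min(1, 0.3906)
= 0.3906

0.3906


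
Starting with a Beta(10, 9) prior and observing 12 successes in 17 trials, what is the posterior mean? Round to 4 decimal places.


Posterior parameters: alpha = 10 + 12 = 22
beta = 9 + 5 = 14
Posterior mean = alpha / (alpha + beta) = 22 / 36
= 0.6111

0.6111


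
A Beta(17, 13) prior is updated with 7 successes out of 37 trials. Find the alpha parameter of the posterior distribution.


In the Beta-Binomial conjugate update:
alpha_post = alpha_prior + successes
= 17 + 7
= 24

24


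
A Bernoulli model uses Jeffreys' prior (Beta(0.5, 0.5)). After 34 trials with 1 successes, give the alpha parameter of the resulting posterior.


Posterior = Beta(prior_alpha + successes, prior_beta + failures)
= Beta(0.5 + 1, 0.5 + 33)
Posterior alpha = 0.5 + k = 0.5 + 1 = 1.5

1.5


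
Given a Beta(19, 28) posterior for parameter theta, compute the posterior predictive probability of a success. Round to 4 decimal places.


For a Beta-Bernoulli model, the predictive probability is the mean:
P(success) = 19/(19+28) = 19/47 = 0.4043

0.4043


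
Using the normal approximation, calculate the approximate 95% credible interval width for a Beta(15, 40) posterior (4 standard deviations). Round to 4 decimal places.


Var(Beta) = 15*40/(55^2 * 56) = 0.0035
SD = 0.0595
Width ~ 4*SD = 0.2381

0.2381


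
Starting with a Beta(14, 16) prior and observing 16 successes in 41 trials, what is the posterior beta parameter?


Posterior beta = prior beta + failures
Failures = 41 - 16 = 25
beta_post = 16 + 25 = 41

41


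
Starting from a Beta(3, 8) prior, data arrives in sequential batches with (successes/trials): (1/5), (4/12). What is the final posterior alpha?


In sequential Bayesian updating, we sum all successes.
Total successes = 5
Final alpha = 3 + 5 = 8

8


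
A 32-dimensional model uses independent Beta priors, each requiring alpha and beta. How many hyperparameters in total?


Per parameter: 2 (alpha and beta).
Total = 32 * 2 = 64

64


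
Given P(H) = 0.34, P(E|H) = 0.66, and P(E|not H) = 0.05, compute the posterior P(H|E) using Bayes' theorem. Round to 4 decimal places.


By Bayes' theorem: P(H|E) = P(E|H)*P(H) / P(E)
P(E) = P(E|H)*P(H) + P(E|not H)*P(not H)
P(E) = 0.66*0.34 + 0.05*0.66 = 0.2574
P(H|E) = 0.66*0.34 / 0.2574 = 0.8718

0.8718


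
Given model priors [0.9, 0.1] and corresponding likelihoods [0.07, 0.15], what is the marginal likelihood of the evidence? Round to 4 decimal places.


P(E) = sum_i P(M_i) P(E|M_i)
= 0.063 + 0.015
= 0.078

0.078


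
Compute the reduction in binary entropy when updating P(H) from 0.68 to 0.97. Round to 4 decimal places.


H_before = -p*log2(p) - (1-p)*log2(1-p) for p=0.68: 0.9044
H_after for p=0.97: 0.1944
Reduction = 0.9044 - 0.1944 = 0.71

0.71


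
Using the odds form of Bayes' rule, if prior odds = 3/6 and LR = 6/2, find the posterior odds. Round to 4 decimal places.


Bayes' rule in odds form: posterior odds = prior odds * LR
= (3 * 6) / (6 * 2)
= 18/12 = 1.5

1.5


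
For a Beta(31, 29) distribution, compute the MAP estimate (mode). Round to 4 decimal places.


MAP = mode = (a-1)/(a+b-2)
= (31-1)/(31+29-2)
= 30/58 = 0.5172

0.5172


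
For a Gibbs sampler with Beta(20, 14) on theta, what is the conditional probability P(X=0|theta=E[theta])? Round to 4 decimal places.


E[theta] = 20/(20+14) = 0.5882
P(X=0|theta) = 1 - theta = 0.4118

0.4118


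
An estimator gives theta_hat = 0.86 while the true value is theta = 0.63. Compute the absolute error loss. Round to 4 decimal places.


The absolute error loss is |theta_hat - theta|
= |0.86 - 0.63|
= 0.23

0.23


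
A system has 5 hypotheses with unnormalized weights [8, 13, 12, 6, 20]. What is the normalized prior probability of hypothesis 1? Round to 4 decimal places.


The normalized prior is the weight divided by the total.
Total weight = 59
P(H1) = 8 / 59 = 0.1356

0.1356


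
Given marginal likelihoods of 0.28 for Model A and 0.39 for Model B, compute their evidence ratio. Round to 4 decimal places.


Ratio = ML(A) / ML(B) = 0.28/0.39
= 0.7179

0.7179


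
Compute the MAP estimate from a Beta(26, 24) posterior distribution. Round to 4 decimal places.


MAP = mode of Beta distribution
= (alpha - 1)/(alpha + beta - 2)
= (26-1)/(26+24-2)
= 25/48 = 0.5208

0.5208


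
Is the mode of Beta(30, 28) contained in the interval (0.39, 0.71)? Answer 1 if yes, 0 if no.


Mode = (a-1)/(a+b-2) = 29/56 = 0.5179
Interval: (0.39, 0.71)
Contains mode? 1

1


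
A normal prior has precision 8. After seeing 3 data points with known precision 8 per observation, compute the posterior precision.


In the conjugate normal model, precisions add:
tau_posterior = tau_prior + n * tau_data
= 8 + 3*8 = 32

32


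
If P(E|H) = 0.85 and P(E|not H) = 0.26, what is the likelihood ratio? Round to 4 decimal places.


Likelihood ratio = P(E|H) / P(E|not H)
= 0.85 / 0.26
= 3.2692

3.2692


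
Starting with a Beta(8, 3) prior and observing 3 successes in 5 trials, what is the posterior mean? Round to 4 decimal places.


Posterior parameters: alpha = 8 + 3 = 11
beta = 3 + 2 = 5
Posterior mean = alpha / (alpha + beta) = 11 / 16
= 0.6875

0.6875


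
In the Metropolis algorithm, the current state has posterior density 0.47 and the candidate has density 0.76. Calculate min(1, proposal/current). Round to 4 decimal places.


Ratio = 0.76/0.47 = 1.617
Acceptance probability = min(1, 1.617)
= 1.0

1.0


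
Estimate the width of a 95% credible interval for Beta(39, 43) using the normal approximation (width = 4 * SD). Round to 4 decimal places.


For Beta(a,b): Var = ab/((a+b)^2(a+b+1))
Var = 0.003, SD = 0.0548
Approximate 95% CI width = 4 * 0.0548 = 0.2193

0.2193


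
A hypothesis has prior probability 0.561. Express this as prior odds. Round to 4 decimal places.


Odds = P(H) / P(not H) = 0.561 / 0.439
= 1.2779

1.2779


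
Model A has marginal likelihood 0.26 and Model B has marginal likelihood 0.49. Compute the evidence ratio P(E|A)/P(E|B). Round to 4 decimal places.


Evidence ratio = P(E|A) / P(E|B)
= 0.26 / 0.49
= 0.5306

0.5306


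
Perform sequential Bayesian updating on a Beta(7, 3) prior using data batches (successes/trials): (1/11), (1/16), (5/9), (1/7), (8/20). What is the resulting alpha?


Accumulate successes: 16
Posterior alpha = prior alpha + sum of successes
= 7 + 16 = 23

23


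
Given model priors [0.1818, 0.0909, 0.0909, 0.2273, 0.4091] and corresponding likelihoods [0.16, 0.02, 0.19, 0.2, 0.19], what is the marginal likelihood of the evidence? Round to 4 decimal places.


P(E) = sum_i P(M_i) P(E|M_i)
= 0.0291 + 0.0018 + 0.0173 + 0.0455 + 0.0777
= 0.1714

0.1714


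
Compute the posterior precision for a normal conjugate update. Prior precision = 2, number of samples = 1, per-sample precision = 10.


tau_post = tau_0 + n * tau
= 2 + 1 * 10 = 12

12


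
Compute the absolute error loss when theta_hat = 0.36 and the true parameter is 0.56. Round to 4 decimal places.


L = |theta_hat - theta_true|
= |0.36 - 0.56| = 0.2

0.2


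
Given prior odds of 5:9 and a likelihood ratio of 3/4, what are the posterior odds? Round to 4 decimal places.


Posterior odds = prior odds * LR
Prior odds = 5/9 = 0.5556
LR = 3/4 = 0.75
Posterior odds = 0.5556 * 0.75 = 0.4167

0.4167


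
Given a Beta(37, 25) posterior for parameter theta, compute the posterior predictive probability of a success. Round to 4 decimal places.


For a Beta-Bernoulli model, the predictive probability is the mean:
P(success) = 37/(37+25) = 37/62 = 0.5968

0.5968


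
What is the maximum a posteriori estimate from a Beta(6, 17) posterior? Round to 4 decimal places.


The MAP estimate equals the mode of the distribution.
Mode of Beta(a,b) = (a-1)/(a+b-2)
= 5/21
= 0.2381

0.2381


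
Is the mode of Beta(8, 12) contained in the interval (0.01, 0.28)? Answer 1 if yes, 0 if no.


Mode = (a-1)/(a+b-2) = 7/18 = 0.3889
Interval: (0.01, 0.28)
Contains mode? 0

0


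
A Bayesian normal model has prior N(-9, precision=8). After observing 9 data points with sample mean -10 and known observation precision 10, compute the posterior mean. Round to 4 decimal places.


Posterior mean = (prior_precision * prior_mean + n * data_precision * data_mean) / (prior_precision + n * data_precision)
Numerator = 8*-9 + 9*10*-10 = -972
Denominator = 8 + 9*10 = 98
Posterior mean = -9.9184

-9.9184


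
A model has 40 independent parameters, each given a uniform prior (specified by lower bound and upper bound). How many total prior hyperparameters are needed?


Each uniform prior needs 2 hyperparameters (lower bound and upper bound).
Total = 2 * 40 = 80

80


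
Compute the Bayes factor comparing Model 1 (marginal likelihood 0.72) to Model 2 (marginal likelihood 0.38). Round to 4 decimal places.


BF12 = marginal likelihood of M1 / marginal likelihood of M2
= 0.72/0.38
= 1.8947

1.8947


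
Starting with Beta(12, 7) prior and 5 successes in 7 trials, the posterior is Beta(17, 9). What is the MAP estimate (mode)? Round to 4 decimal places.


The mode of Beta(a, b) when a > 1 and b > 1 is (a-1)/(a+b-2)
= (17 - 1) / (17 + 9 - 2)
= 16 / 24
= 0.6667

0.6667


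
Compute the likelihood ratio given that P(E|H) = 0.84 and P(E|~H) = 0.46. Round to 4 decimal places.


LR = P(E|H) / P(E|~H)
= 0.84 / 0.46 = 1.8261

1.8261


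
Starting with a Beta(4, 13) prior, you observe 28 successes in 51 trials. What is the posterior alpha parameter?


For a Beta-Binomial conjugate model:
Posterior alpha = prior alpha + number of successes
= 4 + 28 = 32

32


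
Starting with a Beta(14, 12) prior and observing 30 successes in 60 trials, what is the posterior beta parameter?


Posterior beta = prior beta + failures
Failures = 60 - 30 = 30
beta_post = 12 + 30 = 42

42


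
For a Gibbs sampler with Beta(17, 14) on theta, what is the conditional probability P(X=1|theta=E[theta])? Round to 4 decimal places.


E[theta] = 17/(17+14) = 0.5484
P(X=1|theta) = theta = 0.5484

0.5484


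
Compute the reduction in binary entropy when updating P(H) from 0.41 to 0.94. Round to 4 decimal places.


H_before = -p*log2(p) - (1-p)*log2(1-p) for p=0.41: 0.9765
H_after for p=0.94: 0.3274
Reduction = 0.9765 - 0.3274 = 0.6491

0.6491


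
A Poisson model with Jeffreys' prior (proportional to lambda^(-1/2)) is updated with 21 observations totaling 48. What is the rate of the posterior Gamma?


Posterior = Gamma(0.5 + S, n)
= Gamma(0.5 + 48, 21)
Posterior rate = 0 + n = 21

21.0


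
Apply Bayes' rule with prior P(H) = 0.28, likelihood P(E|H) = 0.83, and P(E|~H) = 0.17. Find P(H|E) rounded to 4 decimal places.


Step 1: Compute marginal P(E) = P(E|H)P(H) + P(E|~H)P(~H)
= 0.83*0.28 + 0.17*0.72 = 0.3548
Step 2: P(H|E) = P(E|H)P(H)/P(E) = 0.2324/0.3548
= 0.655

0.655


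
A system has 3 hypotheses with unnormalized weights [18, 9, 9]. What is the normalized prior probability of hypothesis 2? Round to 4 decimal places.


The normalized prior is the weight divided by the total.
Total weight = 36
P(H2) = 9 / 36 = 0.25

0.25


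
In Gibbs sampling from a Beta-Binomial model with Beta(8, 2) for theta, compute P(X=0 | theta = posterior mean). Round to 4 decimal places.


Posterior mean = alpha/(alpha+beta) = 8/10 = 0.8
P(X=0|theta=mean) = 1 - theta = 0.2

0.2


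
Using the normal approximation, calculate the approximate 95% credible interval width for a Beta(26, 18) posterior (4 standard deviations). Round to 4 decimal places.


Var(Beta) = 26*18/(44^2 * 45) = 0.0054
SD = 0.0733
Width ~ 4*SD = 0.2932

0.2932


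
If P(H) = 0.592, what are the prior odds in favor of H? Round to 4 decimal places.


Prior odds = P(H) / (1 - P(H))
= 0.592 / 0.408
= 1.451

1.451


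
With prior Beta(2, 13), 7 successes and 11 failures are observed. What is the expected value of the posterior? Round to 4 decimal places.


Posterior = Beta(9, 24)
E[theta] = alpha/(alpha+beta)
= 9/33 = 0.2727

0.2727


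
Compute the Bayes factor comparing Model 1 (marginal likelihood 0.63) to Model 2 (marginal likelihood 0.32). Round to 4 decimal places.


BF12 = marginal likelihood of M1 / marginal likelihood of M2
= 0.63/0.32
= 1.9688

1.9688


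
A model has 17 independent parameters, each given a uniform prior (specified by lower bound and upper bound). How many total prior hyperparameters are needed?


Each uniform prior needs 2 hyperparameters (lower bound and upper bound).
Total = 2 * 17 = 34

34


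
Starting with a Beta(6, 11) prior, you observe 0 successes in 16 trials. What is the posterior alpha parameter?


For a Beta-Binomial conjugate model:
Posterior alpha = prior alpha + number of successes
= 6 + 0 = 6

6


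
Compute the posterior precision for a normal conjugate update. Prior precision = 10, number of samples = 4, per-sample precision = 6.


tau_post = tau_0 + n * tau
= 10 + 4 * 6 = 34

34


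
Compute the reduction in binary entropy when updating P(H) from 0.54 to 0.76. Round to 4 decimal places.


H_before = -p*log2(p) - (1-p)*log2(1-p) for p=0.54: 0.9954
H_after for p=0.76: 0.795
Reduction = 0.9954 - 0.795 = 0.2003

0.2003


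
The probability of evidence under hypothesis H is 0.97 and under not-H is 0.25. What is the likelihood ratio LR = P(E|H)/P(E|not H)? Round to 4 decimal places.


LR = 0.97 / 0.25
= 3.88

3.88


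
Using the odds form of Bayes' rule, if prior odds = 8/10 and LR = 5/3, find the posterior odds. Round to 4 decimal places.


Bayes' rule in odds form: posterior odds = prior odds * LR
= (8 * 5) / (10 * 3)
= 40/30 = 1.3333

1.3333


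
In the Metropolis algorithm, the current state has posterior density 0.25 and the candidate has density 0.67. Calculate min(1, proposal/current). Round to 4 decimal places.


Ratio = 0.67/0.25 = 2.68
Acceptance probability = min(1, 2.68)
= 1.0

1.0


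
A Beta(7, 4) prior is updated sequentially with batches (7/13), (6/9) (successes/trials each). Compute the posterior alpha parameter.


Sequential conjugate updating is equivalent to a single batch update.
Total successes across all batches = 13
alpha_posterior = alpha_prior + total_successes = 7 + 13
= 20

20


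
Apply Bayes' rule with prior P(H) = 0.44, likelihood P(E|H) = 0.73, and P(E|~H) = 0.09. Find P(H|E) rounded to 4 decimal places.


Step 1: Compute marginal P(E) = P(E|H)P(H) + P(E|~H)P(~H)
= 0.73*0.44 + 0.09*0.56 = 0.3716
Step 2: P(H|E) = P(E|H)P(H)/P(E) = 0.3212/0.3716
= 0.8644

0.8644


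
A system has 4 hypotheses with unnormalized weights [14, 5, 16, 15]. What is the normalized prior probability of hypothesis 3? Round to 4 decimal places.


The normalized prior is the weight divided by the total.
Total weight = 50
P(H3) = 16 / 50 = 0.32

0.32


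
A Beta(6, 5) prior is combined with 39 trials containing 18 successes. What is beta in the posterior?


In conjugate updating:
beta_posterior = beta_prior + (n - k)
= 5 + (39 - 18)
= 5 + 21 = 26

26


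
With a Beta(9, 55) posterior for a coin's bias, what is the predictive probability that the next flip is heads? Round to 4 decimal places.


The predictive probability equals the posterior mean.
P(next = heads) = alpha / (alpha + beta)
= 9 / 64 = 0.1406

0.1406


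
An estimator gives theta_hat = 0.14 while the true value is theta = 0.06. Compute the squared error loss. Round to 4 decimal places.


The squared error loss is (theta_hat - theta)^2
= (0.14 - 0.06)^2
= (0.08)^2 = 0.0064

0.0064


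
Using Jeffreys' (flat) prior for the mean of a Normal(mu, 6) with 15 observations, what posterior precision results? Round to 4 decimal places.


Flat prior means prior precision is 0.
Posterior precision = n / sigma^2 = 15/6 = 2.5

2.5


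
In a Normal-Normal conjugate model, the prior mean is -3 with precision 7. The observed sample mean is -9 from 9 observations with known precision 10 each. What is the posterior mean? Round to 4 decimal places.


Posterior precision = tau0 + n*tau = 7 + 9*10 = 97
Posterior mean = (tau0*mu0 + n*tau*xbar) / posterior_precision
= (7*-3 + 9*10*-9) / 97
= -831 / 97 = -8.567

-8.567


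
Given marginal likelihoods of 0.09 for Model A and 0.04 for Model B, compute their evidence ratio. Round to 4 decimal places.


Ratio = ML(A) / ML(B) = 0.09/0.04
= 2.25

2.25


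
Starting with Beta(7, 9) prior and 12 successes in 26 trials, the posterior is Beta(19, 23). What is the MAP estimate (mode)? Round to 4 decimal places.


The mode of Beta(a, b) when a > 1 and b > 1 is (a-1)/(a+b-2)
= (19 - 1) / (19 + 23 - 2)
= 18 / 40
= 0.45

0.45


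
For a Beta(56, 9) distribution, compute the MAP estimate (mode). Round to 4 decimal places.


MAP = mode = (a-1)/(a+b-2)
= (56-1)/(56+9-2)
= 55/63 = 0.873

0.873


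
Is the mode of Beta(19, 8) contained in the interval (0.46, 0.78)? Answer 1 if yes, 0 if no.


Mode = (a-1)/(a+b-2) = 18/25 = 0.72
Interval: (0.46, 0.78)
Contains mode? 1

1


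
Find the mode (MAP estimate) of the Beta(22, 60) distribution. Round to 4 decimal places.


For Beta(a,b) with a,b > 1:
Mode = (a-1)/(a+b-2) = (22-1)/(82-2)
= 21/80 = 0.2625

0.2625


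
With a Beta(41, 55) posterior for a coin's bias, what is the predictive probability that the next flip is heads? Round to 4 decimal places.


The predictive probability equals the posterior mean.
P(next = heads) = alpha / (alpha + beta)
= 41 / 96 = 0.4271

0.4271


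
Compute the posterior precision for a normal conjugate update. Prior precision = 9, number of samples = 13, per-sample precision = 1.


tau_post = tau_0 + n * tau
= 9 + 13 * 1 = 22

22


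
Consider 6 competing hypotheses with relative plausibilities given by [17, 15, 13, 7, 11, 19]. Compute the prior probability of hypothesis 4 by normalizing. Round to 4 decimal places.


Sum of weights = 17 + 15 + 13 + 7 + 11 + 19 = 82
Normalized prior for H4 = 7 / 82
= 0.0854

0.0854


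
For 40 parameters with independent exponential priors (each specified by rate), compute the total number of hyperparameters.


A exponential prior has 1 hyperparameter per parameter.
Total = 40 * 1 = 40

40


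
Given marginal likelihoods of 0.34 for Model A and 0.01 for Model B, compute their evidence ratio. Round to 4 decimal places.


Ratio = ML(A) / ML(B) = 0.34/0.01
= 34.0

34.0


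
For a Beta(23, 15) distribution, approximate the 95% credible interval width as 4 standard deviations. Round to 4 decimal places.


Variance of Beta(a,b) = ab / ((a+b)^2 * (a+b+1))
= 23*15 / ((38)^2 * 39)
= 0.0061
SD = sqrt(0.0061) = 0.0783
Width = 4 * SD = 0.3131

0.3131


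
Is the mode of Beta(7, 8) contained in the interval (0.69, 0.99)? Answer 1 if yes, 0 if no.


Mode = (a-1)/(a+b-2) = 6/13 = 0.4615
Interval: (0.69, 0.99)
Contains mode? 0

0


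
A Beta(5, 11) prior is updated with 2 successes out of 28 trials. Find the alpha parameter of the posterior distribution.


In the Beta-Binomial conjugate update:
alpha_post = alpha_prior + successes
= 5 + 2
= 7

7


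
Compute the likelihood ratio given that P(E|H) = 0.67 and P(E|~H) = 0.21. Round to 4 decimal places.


LR = P(E|H) / P(E|~H)
= 0.67 / 0.21 = 3.1905

3.1905


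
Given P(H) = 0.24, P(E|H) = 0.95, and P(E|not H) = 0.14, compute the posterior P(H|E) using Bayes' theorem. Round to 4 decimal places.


By Bayes' theorem: P(H|E) = P(E|H)*P(H) / P(E)
P(E) = P(E|H)*P(H) + P(E|not H)*P(not H)
P(E) = 0.95*0.24 + 0.14*0.76 = 0.3344
P(H|E) = 0.95*0.24 / 0.3344 = 0.6818

0.6818


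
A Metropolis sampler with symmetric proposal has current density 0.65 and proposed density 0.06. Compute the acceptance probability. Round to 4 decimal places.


For symmetric proposals, acceptance = min(1, pi(x*)/pi(x))
= min(1, 0.06/0.65)
= min(1, 0.0923) = 0.0923

0.0923


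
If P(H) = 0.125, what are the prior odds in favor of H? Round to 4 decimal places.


Prior odds = P(H) / (1 - P(H))
= 0.125 / 0.875
= 0.1429

0.1429


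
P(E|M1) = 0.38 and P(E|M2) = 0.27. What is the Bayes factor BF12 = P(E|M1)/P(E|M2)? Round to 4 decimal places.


Bayes factor BF12 = P(E|M1) / P(E|M2)
= 0.38 / 0.27
= 1.4074

1.4074


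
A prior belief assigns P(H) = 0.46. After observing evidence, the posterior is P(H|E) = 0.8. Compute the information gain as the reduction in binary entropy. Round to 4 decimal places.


H(prior) = -0.46*log2(0.46) - 0.54*log2(0.54)
= 0.9954
H(post) = -0.8*log2(0.8) - 0.2*log2(0.2)
= 0.7219
IG = 0.9954 - 0.7219 = 0.2735

0.2735


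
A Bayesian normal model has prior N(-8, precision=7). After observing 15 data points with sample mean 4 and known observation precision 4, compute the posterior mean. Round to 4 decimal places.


Posterior mean = (prior_precision * prior_mean + n * data_precision * data_mean) / (prior_precision + n * data_precision)
Numerator = 7*-8 + 15*4*4 = 184
Denominator = 7 + 15*4 = 67
Posterior mean = 2.7463

2.7463


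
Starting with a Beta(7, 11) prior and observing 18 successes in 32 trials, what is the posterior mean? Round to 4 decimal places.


Posterior parameters: alpha = 7 + 18 = 25
beta = 11 + 14 = 25
Posterior mean = alpha / (alpha + beta) = 25 / 50
= 0.5

0.5


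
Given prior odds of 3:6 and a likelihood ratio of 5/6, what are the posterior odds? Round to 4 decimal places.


Posterior odds = prior odds * LR
Prior odds = 3/6 = 0.5
LR = 5/6 = 0.8333
Posterior odds = 0.5 * 0.8333 = 0.4167

0.4167


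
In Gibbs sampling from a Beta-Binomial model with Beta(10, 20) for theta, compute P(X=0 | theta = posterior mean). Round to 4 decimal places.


Posterior mean = alpha/(alpha+beta) = 10/30 = 0.3333
P(X=0|theta=mean) = 1 - theta = 0.6667

0.6667


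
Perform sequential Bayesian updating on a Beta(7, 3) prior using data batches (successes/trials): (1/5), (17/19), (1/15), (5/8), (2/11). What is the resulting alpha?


Accumulate successes: 26
Posterior alpha = prior alpha + sum of successes
= 7 + 26 = 33

33


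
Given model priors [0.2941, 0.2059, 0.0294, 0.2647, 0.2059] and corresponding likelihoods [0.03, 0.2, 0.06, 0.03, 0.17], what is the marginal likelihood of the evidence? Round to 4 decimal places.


P(E) = sum_i P(M_i) P(E|M_i)
= 0.0088 + 0.0412 + 0.0018 + 0.0079 + 0.035
= 0.0947

0.0947


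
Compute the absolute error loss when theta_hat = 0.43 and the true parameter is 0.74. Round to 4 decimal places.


L = |theta_hat - theta_true|
= |0.43 - 0.74| = 0.31

0.31


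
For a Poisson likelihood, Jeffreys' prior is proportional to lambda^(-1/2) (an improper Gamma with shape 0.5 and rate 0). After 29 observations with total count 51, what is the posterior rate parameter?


Jeffreys' prior for Poisson is proportional to lambda^(-1/2).
Posterior is Gamma(0.5 + S, 0 + n) = Gamma(0.5 + 51, 29).
Posterior rate = 0 + n = 29

29.0


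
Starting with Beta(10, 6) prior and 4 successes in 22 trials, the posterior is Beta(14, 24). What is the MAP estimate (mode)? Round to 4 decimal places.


The mode of Beta(a, b) when a > 1 and b > 1 is (a-1)/(a+b-2)
= (14 - 1) / (14 + 24 - 2)
= 13 / 36
= 0.3611

0.3611


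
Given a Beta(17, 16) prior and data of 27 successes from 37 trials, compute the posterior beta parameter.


Number of failures = 37 - 27 = 10
Posterior beta = 16 + 10 = 26

26


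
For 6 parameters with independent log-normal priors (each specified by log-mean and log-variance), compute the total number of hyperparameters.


A log-normal prior has 2 hyperparameters per parameter.
Total = 6 * 2 = 12

12


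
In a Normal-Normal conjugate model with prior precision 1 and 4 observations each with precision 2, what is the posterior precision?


Posterior precision = prior precision + n * observation precision
= 1 + 4 * 2
= 1 + 8 = 9

9


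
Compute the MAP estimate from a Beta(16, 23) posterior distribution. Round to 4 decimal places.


MAP = mode of Beta distribution
= (alpha - 1)/(alpha + beta - 2)
= (16-1)/(16+23-2)
= 15/37 = 0.4054

0.4054


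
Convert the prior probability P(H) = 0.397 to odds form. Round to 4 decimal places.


P(not H) = 1 - 0.397 = 0.603
Odds = 0.397 / 0.603 = 0.6584

0.6584


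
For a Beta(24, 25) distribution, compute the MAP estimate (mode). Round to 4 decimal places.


MAP = mode = (a-1)/(a+b-2)
= (24-1)/(24+25-2)
= 23/47 = 0.4894

0.4894


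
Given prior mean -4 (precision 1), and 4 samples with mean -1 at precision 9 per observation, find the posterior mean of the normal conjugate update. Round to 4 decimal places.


The posterior mean is a precision-weighted average of prior and data.
Post. prec. = 1 + 36 = 37
Post. mean = (-4 + -36)/37 = -40/37 = -1.0811

-1.0811


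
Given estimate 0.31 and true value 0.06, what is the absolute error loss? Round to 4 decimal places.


Absolute error = |estimate - true|
= |0.25| = 0.25

0.25


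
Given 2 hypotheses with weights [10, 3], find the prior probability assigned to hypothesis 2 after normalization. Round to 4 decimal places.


To normalize, divide each weight by the sum of all weights.
Sum = 13
Prior(H2) = 3/13 = 0.2308

0.2308


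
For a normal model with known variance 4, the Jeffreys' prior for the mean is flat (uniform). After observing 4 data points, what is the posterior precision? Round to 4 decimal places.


Jeffreys' prior for normal mean (known variance) is flat.
Prior precision = 0.
Posterior precision = prior_prec + n/sigma^2 = 0 + 4/4
= 1.0

1.0


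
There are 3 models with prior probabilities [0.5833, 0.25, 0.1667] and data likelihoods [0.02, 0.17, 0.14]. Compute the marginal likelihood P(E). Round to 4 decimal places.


P(E) = sum over models of P(M_i) * P(E|M_i)
= 0.5833*0.02 + 0.25*0.17 + 0.1667*0.14
= 0.0775

0.0775


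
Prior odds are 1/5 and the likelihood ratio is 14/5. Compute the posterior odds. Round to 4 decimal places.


Posterior odds = prior odds * likelihood ratio
= (1/5) * (14/5)
= 14 / 25
= 0.56

0.56


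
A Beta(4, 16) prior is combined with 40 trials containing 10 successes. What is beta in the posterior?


In conjugate updating:
beta_posterior = beta_prior + (n - k)
= 16 + (40 - 10)
= 16 + 30 = 46

46


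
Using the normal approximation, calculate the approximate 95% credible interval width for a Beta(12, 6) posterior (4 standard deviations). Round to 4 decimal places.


Var(Beta) = 12*6/(18^2 * 19) = 0.0117
SD = 0.1081
Width ~ 4*SD = 0.4326

0.4326


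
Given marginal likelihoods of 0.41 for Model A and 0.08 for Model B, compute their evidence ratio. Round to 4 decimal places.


Ratio = ML(A) / ML(B) = 0.41/0.08
= 5.125

5.125


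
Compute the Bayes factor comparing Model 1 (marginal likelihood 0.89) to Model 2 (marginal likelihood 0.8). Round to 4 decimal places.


BF12 = marginal likelihood of M1 / marginal likelihood of M2
= 0.89/0.8
= 1.1125

1.1125


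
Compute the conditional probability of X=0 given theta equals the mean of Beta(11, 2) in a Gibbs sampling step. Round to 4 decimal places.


Mean of Beta(11, 2) = 0.8462
P(X=0 | theta=0.8462) = 0.1538

0.1538


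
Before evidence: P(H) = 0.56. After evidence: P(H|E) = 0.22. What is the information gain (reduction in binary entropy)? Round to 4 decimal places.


Prior entropy = 0.9896
Posterior entropy = 0.7602
Information gain = 0.9896 - 0.7602 = 0.2294

0.2294


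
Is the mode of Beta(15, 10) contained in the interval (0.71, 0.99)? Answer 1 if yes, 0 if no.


Mode = (a-1)/(a+b-2) = 14/23 = 0.6087
Interval: (0.71, 0.99)
Contains mode? 0

0


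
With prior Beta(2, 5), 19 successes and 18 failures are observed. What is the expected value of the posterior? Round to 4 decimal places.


Posterior = Beta(21, 23)
E[theta] = alpha/(alpha+beta)
= 21/44 = 0.4773

0.4773


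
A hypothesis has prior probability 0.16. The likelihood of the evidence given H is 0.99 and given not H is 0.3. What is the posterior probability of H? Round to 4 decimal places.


Using Bayes' theorem:
P(E) = 0.16 * 0.99 + 0.84 * 0.3
P(E) = 0.4104
P(H|E) = (0.16 * 0.99) / 0.4104 = 0.386

0.386


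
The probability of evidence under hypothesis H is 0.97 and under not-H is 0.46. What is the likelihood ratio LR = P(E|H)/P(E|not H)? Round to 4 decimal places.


LR = 0.97 / 0.46
= 2.1087

2.1087


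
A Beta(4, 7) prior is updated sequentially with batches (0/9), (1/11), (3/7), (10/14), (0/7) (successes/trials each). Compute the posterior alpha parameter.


Sequential conjugate updating is equivalent to a single batch update.
Total successes across all batches = 14
alpha_posterior = alpha_prior + total_successes = 4 + 14
= 18

18


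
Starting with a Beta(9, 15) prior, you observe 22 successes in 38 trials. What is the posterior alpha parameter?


For a Beta-Binomial conjugate model:
Posterior alpha = prior alpha + number of successes
= 9 + 22 = 31

31


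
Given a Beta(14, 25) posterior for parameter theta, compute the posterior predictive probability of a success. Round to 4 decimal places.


For a Beta-Bernoulli model, the predictive probability is the mean:
P(success) = 14/(14+25) = 14/39 = 0.359

0.359


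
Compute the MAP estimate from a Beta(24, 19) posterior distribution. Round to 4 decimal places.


MAP = mode of Beta distribution
= (alpha - 1)/(alpha + beta - 2)
= (24-1)/(24+19-2)
= 23/41 = 0.561

0.561


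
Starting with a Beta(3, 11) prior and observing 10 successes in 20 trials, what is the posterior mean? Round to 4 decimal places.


Posterior parameters: alpha = 3 + 10 = 13
beta = 11 + 10 = 21
Posterior mean = alpha / (alpha + beta) = 13 / 34
= 0.3824

0.3824


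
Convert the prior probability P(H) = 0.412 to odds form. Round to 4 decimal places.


P(not H) = 1 - 0.412 = 0.588
Odds = 0.412 / 0.588 = 0.7007

0.7007


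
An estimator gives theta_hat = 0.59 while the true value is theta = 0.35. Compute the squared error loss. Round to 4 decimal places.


The squared error loss is (theta_hat - theta)^2
= (0.59 - 0.35)^2
= (0.24)^2 = 0.0576

0.0576


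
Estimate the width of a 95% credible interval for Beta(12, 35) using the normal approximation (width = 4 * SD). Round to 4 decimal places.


For Beta(a,b): Var = ab/((a+b)^2(a+b+1))
Var = 0.004, SD = 0.0629
Approximate 95% CI width = 4 * 0.0629 = 0.2517

0.2517


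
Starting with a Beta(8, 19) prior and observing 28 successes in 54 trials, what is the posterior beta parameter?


Posterior beta = prior beta + failures
Failures = 54 - 28 = 26
beta_post = 19 + 26 = 45

45


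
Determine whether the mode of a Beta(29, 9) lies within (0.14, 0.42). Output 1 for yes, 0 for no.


First find the mode: (a-1)/(a+b-2) = 0.7778
Is 0.7778 in (0.14, 0.42)? 0

0


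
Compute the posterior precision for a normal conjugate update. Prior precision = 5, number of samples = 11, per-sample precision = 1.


tau_post = tau_0 + n * tau
= 5 + 11 * 1 = 16

16


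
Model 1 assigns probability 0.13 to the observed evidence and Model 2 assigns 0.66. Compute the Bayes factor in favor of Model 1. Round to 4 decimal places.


BF = P(data|M1) / P(data|M2)
= 0.13 / 0.66 = 0.197

0.197


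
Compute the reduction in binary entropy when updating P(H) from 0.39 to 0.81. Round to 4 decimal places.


H_before = -p*log2(p) - (1-p)*log2(1-p) for p=0.39: 0.9648
H_after for p=0.81: 0.7015
Reduction = 0.9648 - 0.7015 = 0.2633

0.2633


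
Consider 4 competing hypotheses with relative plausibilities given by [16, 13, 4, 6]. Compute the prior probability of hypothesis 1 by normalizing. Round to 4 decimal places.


Sum of weights = 16 + 13 + 4 + 6 = 39
Normalized prior for H1 = 16 / 39
= 0.4103

0.4103


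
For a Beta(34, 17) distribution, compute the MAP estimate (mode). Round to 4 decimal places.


MAP = mode = (a-1)/(a+b-2)
= (34-1)/(34+17-2)
= 33/49 = 0.6735

0.6735


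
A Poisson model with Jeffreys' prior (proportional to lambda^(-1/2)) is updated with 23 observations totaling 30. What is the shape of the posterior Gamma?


Posterior = Gamma(0.5 + S, n)
= Gamma(0.5 + 30, 23)
Posterior shape = 0.5 + S = 0.5 + 30 = 30.5

30.5


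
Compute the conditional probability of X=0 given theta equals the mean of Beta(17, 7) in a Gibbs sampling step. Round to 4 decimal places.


Mean of Beta(17, 7) = 0.7083
P(X=0 | theta=0.7083) = 0.2917

0.2917


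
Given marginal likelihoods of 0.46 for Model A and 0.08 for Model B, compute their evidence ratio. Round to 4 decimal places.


Ratio = ML(A) / ML(B) = 0.46/0.08
= 5.75

5.75


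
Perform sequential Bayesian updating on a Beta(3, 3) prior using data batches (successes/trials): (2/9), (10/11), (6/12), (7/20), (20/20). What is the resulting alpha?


Accumulate successes: 45
Posterior alpha = prior alpha + sum of successes
= 3 + 45 = 48

48


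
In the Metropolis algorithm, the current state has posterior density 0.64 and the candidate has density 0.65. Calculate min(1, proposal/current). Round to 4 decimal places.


Ratio = 0.65/0.64 = 1.0156
Acceptance probability = min(1, 1.0156)
= 1.0

1.0


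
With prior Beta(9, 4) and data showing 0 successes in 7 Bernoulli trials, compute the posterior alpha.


Conjugate update: alpha_posterior = alpha_prior + k
= 9 + 0 = 9

9


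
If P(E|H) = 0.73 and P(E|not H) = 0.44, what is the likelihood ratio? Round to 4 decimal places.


Likelihood ratio = P(E|H) / P(E|not H)
= 0.73 / 0.44
= 1.6591

1.6591


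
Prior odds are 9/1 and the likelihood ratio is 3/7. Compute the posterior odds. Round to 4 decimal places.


Posterior odds = prior odds * likelihood ratio
= (9/1) * (3/7)
= 27 / 7
= 3.8571

3.8571


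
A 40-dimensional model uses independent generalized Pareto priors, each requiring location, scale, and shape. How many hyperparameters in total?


Per parameter: 3 (location, scale, and shape).
Total = 40 * 3 = 120

120


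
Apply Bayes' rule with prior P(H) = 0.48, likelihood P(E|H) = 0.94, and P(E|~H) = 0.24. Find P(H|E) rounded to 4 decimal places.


Step 1: Compute marginal P(E) = P(E|H)P(H) + P(E|~H)P(~H)
= 0.94*0.48 + 0.24*0.52 = 0.576
Step 2: P(H|E) = P(E|H)P(H)/P(E) = 0.4512/0.576
= 0.7833

0.7833


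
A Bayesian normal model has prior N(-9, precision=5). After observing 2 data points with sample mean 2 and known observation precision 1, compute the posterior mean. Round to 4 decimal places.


Posterior mean = (prior_precision * prior_mean + n * data_precision * data_mean) / (prior_precision + n * data_precision)
Numerator = 5*-9 + 2*1*2 = -41
Denominator = 5 + 2*1 = 7
Posterior mean = -5.8571

-5.8571
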